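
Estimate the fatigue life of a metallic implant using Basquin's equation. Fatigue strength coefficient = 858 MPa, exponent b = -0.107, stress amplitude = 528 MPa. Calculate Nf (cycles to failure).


sigma_a = sigma_f' * (2Nf)^b
2Nf = (sigma_a/sigma_f')^(1/b)
2Nf = (528/858)^(1/-0.107)
2Nf = 93.452774
Nf = 46.73


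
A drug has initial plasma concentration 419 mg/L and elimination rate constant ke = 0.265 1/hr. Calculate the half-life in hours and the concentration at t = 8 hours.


t_half = ln(2) / ke = 0.693147 / 0.265 = 2.616 hr
C(t) = C0 * exp(-ke*t) = 419 * exp(-0.265*8)
C(8) = 50.29 mg/L


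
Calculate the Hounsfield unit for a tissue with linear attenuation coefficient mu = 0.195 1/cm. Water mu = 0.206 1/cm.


HU = ((mu_tissue - mu_water) / mu_water) * 1000
HU = ((0.195 - 0.206) / 0.206) * 1000
HU = -53.4


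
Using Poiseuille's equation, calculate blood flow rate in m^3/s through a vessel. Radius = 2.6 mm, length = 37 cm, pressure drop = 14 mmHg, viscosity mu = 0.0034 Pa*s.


Q = pi*r^4*dP / (8*mu*L)
r = 0.0026 m, L = 0.37 m
dP = 14 mmHg = 1866.508 Pa
Q = 2.6626e-05 m^3/s


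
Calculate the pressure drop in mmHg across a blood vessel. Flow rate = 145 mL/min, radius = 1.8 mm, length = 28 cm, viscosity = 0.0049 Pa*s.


dP = 8*mu*L*Q / (pi*r^4)
Q = 145 mL/min = 2.41667e-06 m^3/s
dP = 804.306 Pa = 804.306 / 133.322 mmHg = 6.033 mmHg


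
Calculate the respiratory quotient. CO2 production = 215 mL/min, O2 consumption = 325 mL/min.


RQ = VCO2 / VO2
RQ = 215 / 325
RQ = 0.6615


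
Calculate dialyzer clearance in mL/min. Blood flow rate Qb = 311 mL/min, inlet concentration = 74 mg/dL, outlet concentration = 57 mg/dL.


K = Qb * (Cb_in - Cb_out) / Cb_in
K = 311 * (74 - 57) / 74
K = 71.45 mL/min


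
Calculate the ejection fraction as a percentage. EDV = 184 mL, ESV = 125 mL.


SV = EDV - ESV = 184 - 125 = 59 mL
EF = SV/EDV * 100 = 59/184 * 100
EF = 32.07%


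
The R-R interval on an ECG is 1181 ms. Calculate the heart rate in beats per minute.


HR = 60 / RR_interval(s)
RR = 1181 ms = 1.181 s
HR = 60 / 1.181 = 50.8 bpm


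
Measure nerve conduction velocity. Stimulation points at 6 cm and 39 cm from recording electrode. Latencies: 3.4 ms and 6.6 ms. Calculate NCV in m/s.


Distance = (39 - 6) / 100 = 0.33 m
dt = (6.6 - 3.4) / 1000 = 0.0032 s
NCV = dist / dt = 103.1 m/s


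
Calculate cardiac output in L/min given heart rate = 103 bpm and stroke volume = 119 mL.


CO = HR * SV
CO = 103 * 119 / 1000
CO = 12.26 L/min


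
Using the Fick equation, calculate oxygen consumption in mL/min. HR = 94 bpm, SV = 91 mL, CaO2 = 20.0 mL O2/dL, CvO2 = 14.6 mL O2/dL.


CO = HR*SV = 94*91/1000 = 8.554 L/min
a-v O2 diff = 20.0 - 14.6 = 5.4 mL/dL
VO2 = CO * (CaO2-CvO2) * 10 dL/L
VO2 = 8.554 * 5.4 * 10
VO2 = 461.9 mL/min


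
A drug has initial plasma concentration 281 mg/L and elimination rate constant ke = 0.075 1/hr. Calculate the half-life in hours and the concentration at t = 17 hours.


t_half = ln(2) / ke = 0.693147 / 0.075 = 9.242 hr
C(t) = C0 * exp(-ke*t) = 281 * exp(-0.075*17)
C(17) = 78.52 mg/L


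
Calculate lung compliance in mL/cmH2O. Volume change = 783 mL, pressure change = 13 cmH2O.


C = dV / dP
C = 783 / 13
C = 60.23 mL/cmH2O


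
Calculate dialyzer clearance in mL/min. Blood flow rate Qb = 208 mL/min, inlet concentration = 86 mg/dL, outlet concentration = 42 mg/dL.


K = Qb * (Cb_in - Cb_out) / Cb_in
K = 208 * (86 - 42) / 86
K = 106.4 mL/min


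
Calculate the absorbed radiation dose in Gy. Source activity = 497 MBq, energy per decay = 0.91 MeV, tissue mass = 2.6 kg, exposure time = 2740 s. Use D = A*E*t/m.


A = 497 MBq = 4.9700e+08 Bq
E = 0.91 MeV = 1.45782e-13 J
D = A*E*t/m = 4.9700e+08*1.45782e-13*2740/2.6
D = 0.07636 Gy


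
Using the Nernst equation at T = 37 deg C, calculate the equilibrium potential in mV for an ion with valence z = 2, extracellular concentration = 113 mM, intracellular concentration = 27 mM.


E = (RT/(zF)) * ln(C_out/C_in)
T = 37 + 273.15 = 310.15 K
E = (8.314 * 310.15 / (2 * 96485)) * ln(113/27)
E = 19.13 mV


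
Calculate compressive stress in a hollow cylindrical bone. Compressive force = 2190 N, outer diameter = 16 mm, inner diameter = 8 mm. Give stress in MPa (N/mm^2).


A = pi*(r_o^2 - r_i^2)
r_o = 8 mm, r_i = 4 mm
A = 150.796 mm^2
sigma = F/A = 2190 / 150.796
sigma = 14.52 MPa


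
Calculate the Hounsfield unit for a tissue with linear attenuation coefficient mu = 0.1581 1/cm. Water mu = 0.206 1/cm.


HU = ((mu_tissue - mu_water) / mu_water) * 1000
HU = ((0.1581 - 0.206) / 0.206) * 1000
HU = -232.5


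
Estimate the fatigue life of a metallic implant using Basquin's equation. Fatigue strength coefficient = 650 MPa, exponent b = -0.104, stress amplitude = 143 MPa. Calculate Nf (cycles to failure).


sigma_a = sigma_f' * (2Nf)^b
2Nf = (sigma_a/sigma_f')^(1/b)
2Nf = (143/650)^(1/-0.104)
2Nf = 2103094.7
Nf = 1.0515e+06


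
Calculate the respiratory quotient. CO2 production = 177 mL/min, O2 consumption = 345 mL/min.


RQ = VCO2 / VO2
RQ = 177 / 345
RQ = 0.513


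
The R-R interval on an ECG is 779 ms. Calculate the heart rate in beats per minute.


HR = 60 / RR_interval(s)
RR = 779 ms = 0.779 s
HR = 60 / 0.779 = 77.02 bpm


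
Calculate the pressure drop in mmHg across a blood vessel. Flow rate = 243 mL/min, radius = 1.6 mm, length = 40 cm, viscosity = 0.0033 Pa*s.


dP = 8*mu*L*Q / (pi*r^4)
Q = 243 mL/min = 4.05e-06 m^3/s
dP = 2077.25 Pa = 2077.25 / 133.322 mmHg = 15.58 mmHg


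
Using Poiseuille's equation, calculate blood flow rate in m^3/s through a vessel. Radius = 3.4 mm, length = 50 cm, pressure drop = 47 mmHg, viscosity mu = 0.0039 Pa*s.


Q = pi*r^4*dP / (8*mu*L)
r = 0.0034 m, L = 0.5 m
dP = 47 mmHg = 6266.134 Pa
Q = 1.6863e-04 m^3/s


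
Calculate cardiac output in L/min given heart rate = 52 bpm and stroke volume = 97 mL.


CO = HR * SV
CO = 52 * 97 / 1000
CO = 5.044 L/min


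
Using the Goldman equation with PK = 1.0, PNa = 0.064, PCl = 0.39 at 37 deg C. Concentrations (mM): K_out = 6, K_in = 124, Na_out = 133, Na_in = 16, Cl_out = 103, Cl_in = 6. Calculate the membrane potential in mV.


Vm = (RT/F)*ln((PK*Ko + PNa*Nao + PCl*Cli)/(PK*Ki + PNa*Nai + PCl*Clo))
Numer = 16.852, Denom = 165.194
Vm = -61 mV


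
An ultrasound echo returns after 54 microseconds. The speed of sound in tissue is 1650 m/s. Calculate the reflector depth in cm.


depth = c * t / 2
t = 54 us = 5.4000e-05 s
depth = 1650 * 5.4000e-05 / 2
depth = 0.04455 m = 4.455 cm


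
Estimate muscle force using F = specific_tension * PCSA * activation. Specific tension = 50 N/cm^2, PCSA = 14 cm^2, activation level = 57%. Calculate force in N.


F = sigma * PCSA * activation
F = 50 * 14 * 0.57
F = 399 N


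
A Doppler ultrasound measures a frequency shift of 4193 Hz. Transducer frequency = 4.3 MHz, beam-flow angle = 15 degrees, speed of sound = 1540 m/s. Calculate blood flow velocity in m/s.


v = fd * c / (2 * f0 * cos(theta))
v = 4193 * 1540 / (2 * 4.3000e+06 * cos(15))
v = 0.7773 m/s


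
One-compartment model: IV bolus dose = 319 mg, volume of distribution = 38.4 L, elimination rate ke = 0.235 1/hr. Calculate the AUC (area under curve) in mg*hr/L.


C0 = Dose/Vd = 319/38.4 = 8.30729 mg/L
AUC = C0/ke = 8.30729/0.235
AUC = 35.35 mg*hr/L


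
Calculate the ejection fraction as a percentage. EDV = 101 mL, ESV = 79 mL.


SV = EDV - ESV = 101 - 79 = 22 mL
EF = SV/EDV * 100 = 22/101 * 100
EF = 21.78%


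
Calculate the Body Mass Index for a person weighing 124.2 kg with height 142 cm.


BMI = weight / height^2
height = 142 cm = 1.42 m
BMI = 124.2 / 1.42^2
BMI = 61.59 kg/m^2


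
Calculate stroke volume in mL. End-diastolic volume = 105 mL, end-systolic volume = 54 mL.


SV = EDV - ESV
SV = 105 - 54
SV = 51 mL


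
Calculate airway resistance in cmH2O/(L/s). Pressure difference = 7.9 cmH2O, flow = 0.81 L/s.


R = dP / flow
R = 7.9 / 0.81
R = 9.753 cmH2O/(L/s)


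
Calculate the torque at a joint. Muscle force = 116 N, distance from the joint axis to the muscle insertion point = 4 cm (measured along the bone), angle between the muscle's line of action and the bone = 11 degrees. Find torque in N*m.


Torque = F * d * sin(theta)   (moment arm = d*sin(theta))
d = 4 cm = 0.04 m
Torque = 116 * 0.04 * sin(11)
Torque = 0.8854 N*m


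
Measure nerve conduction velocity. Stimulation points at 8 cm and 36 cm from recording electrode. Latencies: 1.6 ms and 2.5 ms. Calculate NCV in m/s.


Distance = (36 - 8) / 100 = 0.28 m
dt = (2.5 - 1.6) / 1000 = 9.0000e-04 s
NCV = dist / dt = 311.1 m/s


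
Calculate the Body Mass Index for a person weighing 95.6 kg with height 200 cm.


BMI = weight / height^2
height = 200 cm = 2 m
BMI = 95.6 / 2^2
BMI = 23.9 kg/m^2


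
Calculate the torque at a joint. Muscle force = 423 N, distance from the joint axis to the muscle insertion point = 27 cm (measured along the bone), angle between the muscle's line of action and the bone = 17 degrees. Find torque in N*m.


Torque = F * d * sin(theta)   (moment arm = d*sin(theta))
d = 27 cm = 0.27 m
Torque = 423 * 0.27 * sin(17)
Torque = 33.39 N*m


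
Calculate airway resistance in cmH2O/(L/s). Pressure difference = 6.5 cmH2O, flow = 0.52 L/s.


R = dP / flow
R = 6.5 / 0.52
R = 12.5 cmH2O/(L/s)


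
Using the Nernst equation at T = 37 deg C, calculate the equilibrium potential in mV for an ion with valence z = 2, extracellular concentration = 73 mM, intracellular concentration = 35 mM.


E = (RT/(zF)) * ln(C_out/C_in)
T = 37 + 273.15 = 310.15 K
E = (8.314 * 310.15 / (2 * 96485)) * ln(73/35)
E = 9.823 mV


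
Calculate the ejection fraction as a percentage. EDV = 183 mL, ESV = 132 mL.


SV = EDV - ESV = 183 - 132 = 51 mL
EF = SV/EDV * 100 = 51/183 * 100
EF = 27.87%


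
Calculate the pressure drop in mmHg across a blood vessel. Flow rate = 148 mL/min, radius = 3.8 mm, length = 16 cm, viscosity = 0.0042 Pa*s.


dP = 8*mu*L*Q / (pi*r^4)
Q = 148 mL/min = 2.46667e-06 m^3/s
dP = 20.2435 Pa = 20.2435 / 133.322 mmHg = 0.1518 mmHg


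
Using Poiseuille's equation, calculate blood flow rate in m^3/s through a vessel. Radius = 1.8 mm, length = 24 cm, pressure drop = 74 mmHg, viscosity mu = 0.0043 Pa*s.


Q = pi*r^4*dP / (8*mu*L)
r = 0.0018 m, L = 0.24 m
dP = 74 mmHg = 9865.828 Pa
Q = 3.9410e-05 m^3/s


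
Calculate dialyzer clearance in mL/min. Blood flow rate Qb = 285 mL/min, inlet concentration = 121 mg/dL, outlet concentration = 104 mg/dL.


K = Qb * (Cb_in - Cb_out) / Cb_in
K = 285 * (121 - 104) / 121
K = 40.04 mL/min


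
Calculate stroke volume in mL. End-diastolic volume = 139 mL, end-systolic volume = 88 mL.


SV = EDV - ESV
SV = 139 - 88
SV = 51 mL


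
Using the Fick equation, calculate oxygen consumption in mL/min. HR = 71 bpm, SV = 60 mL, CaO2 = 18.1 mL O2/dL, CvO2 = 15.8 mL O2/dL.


CO = HR*SV = 71*60/1000 = 4.26 L/min
a-v O2 diff = 18.1 - 15.8 = 2.3 mL/dL
VO2 = CO * (CaO2-CvO2) * 10 dL/L
VO2 = 4.26 * 2.3 * 10
VO2 = 97.98 mL/min


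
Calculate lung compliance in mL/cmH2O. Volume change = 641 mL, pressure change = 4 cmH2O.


C = dV / dP
C = 641 / 4
C = 160.2 mL/cmH2O


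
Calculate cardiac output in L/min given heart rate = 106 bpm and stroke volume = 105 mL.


CO = HR * SV
CO = 106 * 105 / 1000
CO = 11.13 L/min


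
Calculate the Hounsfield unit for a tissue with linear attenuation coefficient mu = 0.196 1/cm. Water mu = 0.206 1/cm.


HU = ((mu_tissue - mu_water) / mu_water) * 1000
HU = ((0.196 - 0.206) / 0.206) * 1000
HU = -48.54


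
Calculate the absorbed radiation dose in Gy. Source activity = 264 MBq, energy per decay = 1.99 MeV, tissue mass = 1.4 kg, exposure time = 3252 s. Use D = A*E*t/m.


A = 264 MBq = 2.6400e+08 Bq
E = 1.99 MeV = 3.18798e-13 J
D = A*E*t/m = 2.6400e+08*3.18798e-13*3252/1.4
D = 0.1955 Gy


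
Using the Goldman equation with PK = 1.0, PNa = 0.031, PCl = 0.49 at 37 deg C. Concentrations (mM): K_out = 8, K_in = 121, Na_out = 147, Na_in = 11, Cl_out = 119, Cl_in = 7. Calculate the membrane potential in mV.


Vm = (RT/F)*ln((PK*Ko + PNa*Nao + PCl*Cli)/(PK*Ki + PNa*Nai + PCl*Clo))
Numer = 15.987, Denom = 179.651
Vm = -64.65 mV


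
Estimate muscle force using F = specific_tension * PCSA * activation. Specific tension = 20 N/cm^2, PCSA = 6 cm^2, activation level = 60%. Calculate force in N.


F = sigma * PCSA * activation
F = 20 * 6 * 0.6
F = 72 N


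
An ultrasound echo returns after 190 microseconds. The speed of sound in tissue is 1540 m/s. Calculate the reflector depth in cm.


depth = c * t / 2
t = 190 us = 1.9000e-04 s
depth = 1540 * 1.9000e-04 / 2
depth = 0.1463 m = 14.63 cm


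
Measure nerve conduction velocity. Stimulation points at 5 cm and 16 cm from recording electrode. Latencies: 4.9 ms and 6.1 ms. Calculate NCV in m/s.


Distance = (16 - 5) / 100 = 0.11 m
dt = (6.1 - 4.9) / 1000 = 0.0012 s
NCV = dist / dt = 91.67 m/s


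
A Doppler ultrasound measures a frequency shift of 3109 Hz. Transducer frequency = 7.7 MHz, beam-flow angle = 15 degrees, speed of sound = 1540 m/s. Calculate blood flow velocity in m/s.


v = fd * c / (2 * f0 * cos(theta))
v = 3109 * 1540 / (2 * 7.7000e+06 * cos(15))
v = 0.3219 m/s


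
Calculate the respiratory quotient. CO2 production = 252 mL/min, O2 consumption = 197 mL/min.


RQ = VCO2 / VO2
RQ = 252 / 197
RQ = 1.279


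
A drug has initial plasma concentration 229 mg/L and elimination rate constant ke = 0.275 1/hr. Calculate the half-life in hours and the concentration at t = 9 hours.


t_half = ln(2) / ke = 0.693147 / 0.275 = 2.521 hr
C(t) = C0 * exp(-ke*t) = 229 * exp(-0.275*9)
C(9) = 19.27 mg/L


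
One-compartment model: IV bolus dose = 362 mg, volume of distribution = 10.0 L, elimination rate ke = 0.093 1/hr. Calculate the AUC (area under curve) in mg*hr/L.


C0 = Dose/Vd = 362/10.0 = 36.2 mg/L
AUC = C0/ke = 36.2/0.093
AUC = 389.2 mg*hr/L


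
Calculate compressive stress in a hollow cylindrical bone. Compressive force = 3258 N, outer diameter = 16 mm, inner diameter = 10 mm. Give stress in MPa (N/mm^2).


A = pi*(r_o^2 - r_i^2)
r_o = 8 mm, r_i = 5 mm
A = 122.522 mm^2
sigma = F/A = 3258 / 122.522
sigma = 26.59 MPa


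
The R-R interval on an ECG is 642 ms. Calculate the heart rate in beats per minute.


HR = 60 / RR_interval(s)
RR = 642 ms = 0.642 s
HR = 60 / 0.642 = 93.46 bpm


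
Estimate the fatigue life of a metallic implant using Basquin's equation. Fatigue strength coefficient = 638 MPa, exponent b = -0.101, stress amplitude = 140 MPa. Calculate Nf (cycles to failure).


sigma_a = sigma_f' * (2Nf)^b
2Nf = (sigma_a/sigma_f')^(1/b)
2Nf = (140/638)^(1/-0.101)
2Nf = 3324369.9
Nf = 1.6622e+06


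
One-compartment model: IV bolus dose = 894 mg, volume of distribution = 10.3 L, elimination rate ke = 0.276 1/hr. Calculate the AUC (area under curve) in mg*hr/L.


C0 = Dose/Vd = 894/10.3 = 86.7961 mg/L
AUC = C0/ke = 86.7961/0.276
AUC = 314.5 mg*hr/L


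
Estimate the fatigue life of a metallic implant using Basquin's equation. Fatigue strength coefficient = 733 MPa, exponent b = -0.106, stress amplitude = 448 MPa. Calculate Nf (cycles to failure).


sigma_a = sigma_f' * (2Nf)^b
2Nf = (sigma_a/sigma_f')^(1/b)
2Nf = (448/733)^(1/-0.106)
2Nf = 104.04616
Nf = 52.02


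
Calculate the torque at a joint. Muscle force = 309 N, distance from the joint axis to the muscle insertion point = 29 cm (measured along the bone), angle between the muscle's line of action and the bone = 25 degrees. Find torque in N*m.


Torque = F * d * sin(theta)   (moment arm = d*sin(theta))
d = 29 cm = 0.29 m
Torque = 309 * 0.29 * sin(25)
Torque = 37.87 N*m


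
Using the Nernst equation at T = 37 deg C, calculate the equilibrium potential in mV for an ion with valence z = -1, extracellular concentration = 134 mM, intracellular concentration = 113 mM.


E = (RT/(zF)) * ln(C_out/C_in)
T = 37 + 273.15 = 310.15 K
E = (8.314 * 310.15 / (-1 * 96485)) * ln(134/113)
E = -4.555 mV


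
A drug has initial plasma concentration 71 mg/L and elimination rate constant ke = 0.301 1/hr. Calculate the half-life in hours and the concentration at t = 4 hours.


t_half = ln(2) / ke = 0.693147 / 0.301 = 2.303 hr
C(t) = C0 * exp(-ke*t) = 71 * exp(-0.301*4)
C(4) = 21.3 mg/L


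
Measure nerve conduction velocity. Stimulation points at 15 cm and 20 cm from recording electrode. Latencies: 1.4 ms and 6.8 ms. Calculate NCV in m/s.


Distance = (20 - 15) / 100 = 0.05 m
dt = (6.8 - 1.4) / 1000 = 0.0054 s
NCV = dist / dt = 9.259 m/s


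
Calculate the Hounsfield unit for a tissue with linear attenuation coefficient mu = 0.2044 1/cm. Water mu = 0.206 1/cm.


HU = ((mu_tissue - mu_water) / mu_water) * 1000
HU = ((0.2044 - 0.206) / 0.206) * 1000
HU = -7.767


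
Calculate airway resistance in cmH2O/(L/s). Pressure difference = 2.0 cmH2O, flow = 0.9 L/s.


R = dP / flow
R = 2.0 / 0.9
R = 2.222 cmH2O/(L/s)


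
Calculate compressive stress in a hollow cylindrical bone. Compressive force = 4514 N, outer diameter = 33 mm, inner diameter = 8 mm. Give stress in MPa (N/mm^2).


A = pi*(r_o^2 - r_i^2)
r_o = 16.5 mm, r_i = 4 mm
A = 805.033 mm^2
sigma = F/A = 4514 / 805.033
sigma = 5.607 MPa


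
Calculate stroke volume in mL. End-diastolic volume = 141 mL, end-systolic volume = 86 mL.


SV = EDV - ESV
SV = 141 - 86
SV = 55 mL


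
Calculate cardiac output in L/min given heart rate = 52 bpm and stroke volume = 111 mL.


CO = HR * SV
CO = 52 * 111 / 1000
CO = 5.772 L/min


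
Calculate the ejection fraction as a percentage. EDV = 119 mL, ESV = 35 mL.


SV = EDV - ESV = 119 - 35 = 84 mL
EF = SV/EDV * 100 = 84/119 * 100
EF = 70.59%


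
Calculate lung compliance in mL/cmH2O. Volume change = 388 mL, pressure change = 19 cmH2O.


C = dV / dP
C = 388 / 19
C = 20.42 mL/cmH2O


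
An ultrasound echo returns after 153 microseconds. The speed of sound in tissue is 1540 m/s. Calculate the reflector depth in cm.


depth = c * t / 2
t = 153 us = 1.5300e-04 s
depth = 1540 * 1.5300e-04 / 2
depth = 0.11781 m = 11.781 cm


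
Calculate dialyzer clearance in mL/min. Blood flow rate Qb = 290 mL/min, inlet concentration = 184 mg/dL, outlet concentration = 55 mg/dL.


K = Qb * (Cb_in - Cb_out) / Cb_in
K = 290 * (184 - 55) / 184
K = 203.3 mL/min


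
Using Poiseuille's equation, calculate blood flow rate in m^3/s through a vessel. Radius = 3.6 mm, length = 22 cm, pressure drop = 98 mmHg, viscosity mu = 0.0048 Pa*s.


Q = pi*r^4*dP / (8*mu*L)
r = 0.0036 m, L = 0.22 m
dP = 98 mmHg = 13065.556 Pa
Q = 8.1608e-04 m^3/s


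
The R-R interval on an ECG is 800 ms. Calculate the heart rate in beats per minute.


HR = 60 / RR_interval(s)
RR = 800 ms = 0.8 s
HR = 60 / 0.8 = 75 bpm


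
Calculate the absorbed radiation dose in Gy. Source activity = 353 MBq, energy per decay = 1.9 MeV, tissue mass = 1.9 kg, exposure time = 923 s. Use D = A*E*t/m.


A = 353 MBq = 3.5300e+08 Bq
E = 1.9 MeV = 3.0438e-13 J
D = A*E*t/m = 3.5300e+08*3.0438e-13*923/1.9
D = 0.0522 Gy


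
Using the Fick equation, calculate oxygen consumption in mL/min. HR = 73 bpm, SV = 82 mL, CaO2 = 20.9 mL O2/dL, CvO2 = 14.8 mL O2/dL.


CO = HR*SV = 73*82/1000 = 5.986 L/min
a-v O2 diff = 20.9 - 14.8 = 6.1 mL/dL
VO2 = CO * (CaO2-CvO2) * 10 dL/L
VO2 = 5.986 * 6.1 * 10
VO2 = 365.1 mL/min


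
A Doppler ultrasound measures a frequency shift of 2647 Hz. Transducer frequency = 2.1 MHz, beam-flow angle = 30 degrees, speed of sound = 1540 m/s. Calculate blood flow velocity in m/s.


v = fd * c / (2 * f0 * cos(theta))
v = 2647 * 1540 / (2 * 2.1000e+06 * cos(30))
v = 1.121 m/s


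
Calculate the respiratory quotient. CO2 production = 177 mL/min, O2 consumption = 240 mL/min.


RQ = VCO2 / VO2
RQ = 177 / 240
RQ = 0.7375


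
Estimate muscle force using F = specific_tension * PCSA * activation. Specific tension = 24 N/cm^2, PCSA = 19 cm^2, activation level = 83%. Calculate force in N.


F = sigma * PCSA * activation
F = 24 * 19 * 0.83
F = 378.5 N


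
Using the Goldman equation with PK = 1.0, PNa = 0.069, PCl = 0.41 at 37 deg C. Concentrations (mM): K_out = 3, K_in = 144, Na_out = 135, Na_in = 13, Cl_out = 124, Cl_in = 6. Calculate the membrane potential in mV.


Vm = (RT/F)*ln((PK*Ko + PNa*Nao + PCl*Cli)/(PK*Ki + PNa*Nai + PCl*Clo))
Numer = 14.775, Denom = 195.737
Vm = -69.05 mV


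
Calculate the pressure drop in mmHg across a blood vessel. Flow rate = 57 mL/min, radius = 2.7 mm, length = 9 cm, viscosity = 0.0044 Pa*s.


dP = 8*mu*L*Q / (pi*r^4)
Q = 57 mL/min = 9.5e-07 m^3/s
dP = 18.0262 Pa = 18.0262 / 133.322 mmHg = 0.1352 mmHg


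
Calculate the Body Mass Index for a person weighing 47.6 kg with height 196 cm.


BMI = weight / height^2
height = 196 cm = 1.96 m
BMI = 47.6 / 1.96^2
BMI = 12.39 kg/m^2


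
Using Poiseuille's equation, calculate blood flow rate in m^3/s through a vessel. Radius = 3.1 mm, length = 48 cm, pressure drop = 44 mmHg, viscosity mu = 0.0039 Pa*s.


Q = pi*r^4*dP / (8*mu*L)
r = 0.0031 m, L = 0.48 m
dP = 44 mmHg = 5866.168 Pa
Q = 1.1365e-04 m^3/s


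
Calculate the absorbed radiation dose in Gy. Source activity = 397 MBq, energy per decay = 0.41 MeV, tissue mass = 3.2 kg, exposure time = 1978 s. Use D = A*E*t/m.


A = 397 MBq = 3.9700e+08 Bq
E = 0.41 MeV = 6.5682e-14 J
D = A*E*t/m = 3.9700e+08*6.5682e-14*1978/3.2
D = 0.01612 Gy


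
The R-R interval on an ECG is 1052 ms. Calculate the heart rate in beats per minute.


HR = 60 / RR_interval(s)
RR = 1052 ms = 1.052 s
HR = 60 / 1.052 = 57.03 bpm


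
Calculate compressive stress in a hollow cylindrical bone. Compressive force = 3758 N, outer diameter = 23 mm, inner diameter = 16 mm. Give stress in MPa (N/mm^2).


A = pi*(r_o^2 - r_i^2)
r_o = 11.5 mm, r_i = 8 mm
A = 214.414 mm^2
sigma = F/A = 3758 / 214.414
sigma = 17.53 MPa


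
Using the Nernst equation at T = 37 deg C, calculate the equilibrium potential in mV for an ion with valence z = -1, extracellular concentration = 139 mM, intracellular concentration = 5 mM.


E = (RT/(zF)) * ln(C_out/C_in)
T = 37 + 273.15 = 310.15 K
E = (8.314 * 310.15 / (-1 * 96485)) * ln(139/5)
E = -88.86 mV


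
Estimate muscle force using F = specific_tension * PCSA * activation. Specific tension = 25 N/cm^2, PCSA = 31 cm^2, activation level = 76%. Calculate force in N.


F = sigma * PCSA * activation
F = 25 * 31 * 0.76
F = 589 N


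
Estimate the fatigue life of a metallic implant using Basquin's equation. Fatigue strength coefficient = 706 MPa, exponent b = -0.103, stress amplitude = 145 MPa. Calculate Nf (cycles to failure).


sigma_a = sigma_f' * (2Nf)^b
2Nf = (sigma_a/sigma_f')^(1/b)
2Nf = (145/706)^(1/-0.103)
2Nf = 4722181.8
Nf = 2.3611e+06


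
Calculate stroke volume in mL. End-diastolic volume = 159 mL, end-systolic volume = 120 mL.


SV = EDV - ESV
SV = 159 - 120
SV = 39 mL


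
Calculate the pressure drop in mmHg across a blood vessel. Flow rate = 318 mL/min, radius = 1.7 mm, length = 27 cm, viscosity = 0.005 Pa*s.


dP = 8*mu*L*Q / (pi*r^4)
Q = 318 mL/min = 5.3e-06 m^3/s
dP = 2181.49 Pa = 2181.49 / 133.322 mmHg = 16.36 mmHg


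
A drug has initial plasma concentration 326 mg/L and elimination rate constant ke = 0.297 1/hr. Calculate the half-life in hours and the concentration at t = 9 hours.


t_half = ln(2) / ke = 0.693147 / 0.297 = 2.334 hr
C(t) = C0 * exp(-ke*t) = 326 * exp(-0.297*9)
C(9) = 22.51 mg/L


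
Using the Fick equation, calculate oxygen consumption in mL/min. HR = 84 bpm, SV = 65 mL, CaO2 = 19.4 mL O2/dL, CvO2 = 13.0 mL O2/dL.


CO = HR*SV = 84*65/1000 = 5.46 L/min
a-v O2 diff = 19.4 - 13.0 = 6.4 mL/dL
VO2 = CO * (CaO2-CvO2) * 10 dL/L
VO2 = 5.46 * 6.4 * 10
VO2 = 349.4 mL/min


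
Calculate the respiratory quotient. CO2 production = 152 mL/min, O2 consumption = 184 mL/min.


RQ = VCO2 / VO2
RQ = 152 / 184
RQ = 0.8261


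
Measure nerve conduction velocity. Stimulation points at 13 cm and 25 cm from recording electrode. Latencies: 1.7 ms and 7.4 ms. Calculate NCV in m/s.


Distance = (25 - 13) / 100 = 0.12 m
dt = (7.4 - 1.7) / 1000 = 0.0057 s
NCV = dist / dt = 21.05 m/s


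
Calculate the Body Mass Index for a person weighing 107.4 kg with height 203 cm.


BMI = weight / height^2
height = 203 cm = 2.03 m
BMI = 107.4 / 2.03^2
BMI = 26.06 kg/m^2


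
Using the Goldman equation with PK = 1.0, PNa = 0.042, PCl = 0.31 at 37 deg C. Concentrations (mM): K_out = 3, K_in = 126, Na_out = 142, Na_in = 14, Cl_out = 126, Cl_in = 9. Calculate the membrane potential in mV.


Vm = (RT/F)*ln((PK*Ko + PNa*Nao + PCl*Cli)/(PK*Ki + PNa*Nai + PCl*Clo))
Numer = 11.754, Denom = 165.648
Vm = -70.71 mV


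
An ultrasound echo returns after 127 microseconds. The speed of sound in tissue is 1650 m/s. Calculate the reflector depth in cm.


depth = c * t / 2
t = 127 us = 1.2700e-04 s
depth = 1650 * 1.2700e-04 / 2
depth = 0.104775 m = 10.4775 cm


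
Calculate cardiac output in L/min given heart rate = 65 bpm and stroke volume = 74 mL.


CO = HR * SV
CO = 65 * 74 / 1000
CO = 4.81 L/min


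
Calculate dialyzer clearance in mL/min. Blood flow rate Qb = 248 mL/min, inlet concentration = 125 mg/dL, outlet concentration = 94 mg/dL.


K = Qb * (Cb_in - Cb_out) / Cb_in
K = 248 * (125 - 94) / 125
K = 61.5 mL/min


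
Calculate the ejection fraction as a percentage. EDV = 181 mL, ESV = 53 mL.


SV = EDV - ESV = 181 - 53 = 128 mL
EF = SV/EDV * 100 = 128/181 * 100
EF = 70.72%


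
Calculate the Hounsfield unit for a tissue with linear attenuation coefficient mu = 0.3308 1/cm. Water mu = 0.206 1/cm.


HU = ((mu_tissue - mu_water) / mu_water) * 1000
HU = ((0.3308 - 0.206) / 0.206) * 1000
HU = 605.8


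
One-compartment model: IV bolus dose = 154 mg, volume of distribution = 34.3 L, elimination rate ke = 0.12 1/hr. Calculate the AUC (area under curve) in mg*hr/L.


C0 = Dose/Vd = 154/34.3 = 4.4898 mg/L
AUC = C0/ke = 4.4898/0.12
AUC = 37.41 mg*hr/L


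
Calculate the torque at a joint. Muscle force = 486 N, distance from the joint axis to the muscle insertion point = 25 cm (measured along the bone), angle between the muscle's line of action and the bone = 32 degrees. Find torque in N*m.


Torque = F * d * sin(theta)   (moment arm = d*sin(theta))
d = 25 cm = 0.25 m
Torque = 486 * 0.25 * sin(32)
Torque = 64.39 N*m


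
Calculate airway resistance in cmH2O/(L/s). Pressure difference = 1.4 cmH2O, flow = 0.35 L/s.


R = dP / flow
R = 1.4 / 0.35
R = 4 cmH2O/(L/s)


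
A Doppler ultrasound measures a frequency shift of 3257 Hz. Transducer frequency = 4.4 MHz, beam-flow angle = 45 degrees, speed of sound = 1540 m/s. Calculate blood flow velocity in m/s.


v = fd * c / (2 * f0 * cos(theta))
v = 3257 * 1540 / (2 * 4.4000e+06 * cos(45))
v = 0.8061 m/s


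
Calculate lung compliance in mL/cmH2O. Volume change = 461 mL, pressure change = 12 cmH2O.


C = dV / dP
C = 461 / 12
C = 38.42 mL/cmH2O


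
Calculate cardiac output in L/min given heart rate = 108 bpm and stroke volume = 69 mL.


CO = HR * SV
CO = 108 * 69 / 1000
CO = 7.452 L/min


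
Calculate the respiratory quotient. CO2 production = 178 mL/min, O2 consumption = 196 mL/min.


RQ = VCO2 / VO2
RQ = 178 / 196
RQ = 0.9082


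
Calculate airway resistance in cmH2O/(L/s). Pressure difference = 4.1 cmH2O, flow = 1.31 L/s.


R = dP / flow
R = 4.1 / 1.31
R = 3.13 cmH2O/(L/s)


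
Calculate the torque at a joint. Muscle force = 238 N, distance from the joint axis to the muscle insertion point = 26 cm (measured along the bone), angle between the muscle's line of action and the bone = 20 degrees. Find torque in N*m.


Torque = F * d * sin(theta)   (moment arm = d*sin(theta))
d = 26 cm = 0.26 m
Torque = 238 * 0.26 * sin(20)
Torque = 21.16 N*m


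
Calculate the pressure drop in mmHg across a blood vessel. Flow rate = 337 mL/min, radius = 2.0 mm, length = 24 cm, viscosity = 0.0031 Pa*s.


dP = 8*mu*L*Q / (pi*r^4)
Q = 337 mL/min = 5.61667e-06 m^3/s
dP = 665.077 Pa = 665.077 / 133.322 mmHg = 4.989 mmHg


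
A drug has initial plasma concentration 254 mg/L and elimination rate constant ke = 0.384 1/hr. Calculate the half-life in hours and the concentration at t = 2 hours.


t_half = ln(2) / ke = 0.693147 / 0.384 = 1.805 hr
C(t) = C0 * exp(-ke*t) = 254 * exp(-0.384*2)
C(2) = 117.8 mg/L


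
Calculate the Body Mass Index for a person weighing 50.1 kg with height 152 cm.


BMI = weight / height^2
height = 152 cm = 1.52 m
BMI = 50.1 / 1.52^2
BMI = 21.68 kg/m^2


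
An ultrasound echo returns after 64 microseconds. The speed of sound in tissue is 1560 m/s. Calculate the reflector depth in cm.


depth = c * t / 2
t = 64 us = 6.4000e-05 s
depth = 1560 * 6.4000e-05 / 2
depth = 0.04992 m = 4.992 cm


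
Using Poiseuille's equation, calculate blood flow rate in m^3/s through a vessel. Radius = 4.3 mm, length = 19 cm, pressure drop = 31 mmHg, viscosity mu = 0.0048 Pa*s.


Q = pi*r^4*dP / (8*mu*L)
r = 0.0043 m, L = 0.19 m
dP = 31 mmHg = 4132.982 Pa
Q = 6.0842e-04 m^3/s


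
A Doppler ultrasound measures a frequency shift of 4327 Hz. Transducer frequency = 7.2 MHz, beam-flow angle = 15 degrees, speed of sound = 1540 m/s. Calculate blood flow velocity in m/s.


v = fd * c / (2 * f0 * cos(theta))
v = 4327 * 1540 / (2 * 7.2000e+06 * cos(15))
v = 0.4791 m/s


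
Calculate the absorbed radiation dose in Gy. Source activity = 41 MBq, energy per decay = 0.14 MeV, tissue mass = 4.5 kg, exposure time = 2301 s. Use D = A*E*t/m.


A = 41 MBq = 4.1000e+07 Bq
E = 0.14 MeV = 2.2428e-14 J
D = A*E*t/m = 4.1000e+07*2.2428e-14*2301/4.5
D = 4.7020e-04 Gy


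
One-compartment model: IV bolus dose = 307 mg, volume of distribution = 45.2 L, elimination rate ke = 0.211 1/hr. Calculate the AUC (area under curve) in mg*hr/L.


C0 = Dose/Vd = 307/45.2 = 6.79204 mg/L
AUC = C0/ke = 6.79204/0.211
AUC = 32.19 mg*hr/L


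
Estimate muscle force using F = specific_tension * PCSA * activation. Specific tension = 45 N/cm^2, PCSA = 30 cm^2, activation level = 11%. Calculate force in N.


F = sigma * PCSA * activation
F = 45 * 30 * 0.11
F = 148.5 N


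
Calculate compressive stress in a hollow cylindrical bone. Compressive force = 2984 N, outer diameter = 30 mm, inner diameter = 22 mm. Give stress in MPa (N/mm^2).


A = pi*(r_o^2 - r_i^2)
r_o = 15 mm, r_i = 11 mm
A = 326.726 mm^2
sigma = F/A = 2984 / 326.726
sigma = 9.133 MPa


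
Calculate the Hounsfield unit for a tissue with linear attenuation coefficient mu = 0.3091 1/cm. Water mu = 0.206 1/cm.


HU = ((mu_tissue - mu_water) / mu_water) * 1000
HU = ((0.3091 - 0.206) / 0.206) * 1000
HU = 500.5


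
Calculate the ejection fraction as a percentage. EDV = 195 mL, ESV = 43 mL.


SV = EDV - ESV = 195 - 43 = 152 mL
EF = SV/EDV * 100 = 152/195 * 100
EF = 77.95%


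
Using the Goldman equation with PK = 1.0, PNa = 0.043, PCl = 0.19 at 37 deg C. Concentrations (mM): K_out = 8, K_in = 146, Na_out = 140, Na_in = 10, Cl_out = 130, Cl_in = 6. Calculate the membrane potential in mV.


Vm = (RT/F)*ln((PK*Ko + PNa*Nao + PCl*Cli)/(PK*Ki + PNa*Nai + PCl*Clo))
Numer = 15.16, Denom = 171.13
Vm = -64.78 mV


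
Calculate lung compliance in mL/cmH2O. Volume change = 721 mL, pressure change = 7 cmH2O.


C = dV / dP
C = 721 / 7
C = 103 mL/cmH2O


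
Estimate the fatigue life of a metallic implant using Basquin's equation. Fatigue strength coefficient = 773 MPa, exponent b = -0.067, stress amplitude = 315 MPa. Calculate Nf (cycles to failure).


sigma_a = sigma_f' * (2Nf)^b
2Nf = (sigma_a/sigma_f')^(1/b)
2Nf = (315/773)^(1/-0.067)
2Nf = 659081.93
Nf = 3.295e+05


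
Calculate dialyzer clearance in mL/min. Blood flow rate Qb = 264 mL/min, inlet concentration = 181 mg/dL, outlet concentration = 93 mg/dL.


K = Qb * (Cb_in - Cb_out) / Cb_in
K = 264 * (181 - 93) / 181
K = 128.4 mL/min


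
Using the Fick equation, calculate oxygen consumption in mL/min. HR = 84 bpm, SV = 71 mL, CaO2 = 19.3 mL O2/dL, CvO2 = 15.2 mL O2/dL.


CO = HR*SV = 84*71/1000 = 5.964 L/min
a-v O2 diff = 19.3 - 15.2 = 4.1 mL/dL
VO2 = CO * (CaO2-CvO2) * 10 dL/L
VO2 = 5.964 * 4.1 * 10
VO2 = 244.5 mL/min


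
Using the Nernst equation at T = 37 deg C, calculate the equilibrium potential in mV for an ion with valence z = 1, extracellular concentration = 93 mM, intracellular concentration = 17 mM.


E = (RT/(zF)) * ln(C_out/C_in)
T = 37 + 273.15 = 310.15 K
E = (8.314 * 310.15 / (1 * 96485)) * ln(93/17)
E = 45.42 mV


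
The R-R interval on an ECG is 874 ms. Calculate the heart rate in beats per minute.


HR = 60 / RR_interval(s)
RR = 874 ms = 0.874 s
HR = 60 / 0.874 = 68.65 bpm


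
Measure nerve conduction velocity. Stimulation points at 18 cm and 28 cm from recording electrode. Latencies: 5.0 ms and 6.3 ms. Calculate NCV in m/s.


Distance = (28 - 18) / 100 = 0.1 m
dt = (6.3 - 5.0) / 1000 = 0.0013 s
NCV = dist / dt = 76.92 m/s


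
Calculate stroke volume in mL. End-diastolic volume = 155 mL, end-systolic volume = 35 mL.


SV = EDV - ESV
SV = 155 - 35
SV = 120 mL


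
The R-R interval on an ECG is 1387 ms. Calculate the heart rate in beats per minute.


HR = 60 / RR_interval(s)
RR = 1387 ms = 1.387 s
HR = 60 / 1.387 = 43.26 bpm


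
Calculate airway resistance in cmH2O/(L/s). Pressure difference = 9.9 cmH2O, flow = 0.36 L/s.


R = dP / flow
R = 9.9 / 0.36
R = 27.5 cmH2O/(L/s)


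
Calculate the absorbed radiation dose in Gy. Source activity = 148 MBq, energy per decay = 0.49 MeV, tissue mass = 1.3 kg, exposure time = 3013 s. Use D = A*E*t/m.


A = 148 MBq = 1.4800e+08 Bq
E = 0.49 MeV = 7.8498e-14 J
D = A*E*t/m = 1.4800e+08*7.8498e-14*3013/1.3
D = 0.02693 Gy


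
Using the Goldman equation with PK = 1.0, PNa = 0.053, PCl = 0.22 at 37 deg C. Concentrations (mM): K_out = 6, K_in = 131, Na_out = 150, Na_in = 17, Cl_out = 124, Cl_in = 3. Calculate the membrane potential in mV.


Vm = (RT/F)*ln((PK*Ko + PNa*Nao + PCl*Cli)/(PK*Ki + PNa*Nai + PCl*Clo))
Numer = 14.61, Denom = 159.181
Vm = -63.83 mV


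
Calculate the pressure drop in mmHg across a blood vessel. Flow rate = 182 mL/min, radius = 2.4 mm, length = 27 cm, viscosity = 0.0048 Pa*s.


dP = 8*mu*L*Q / (pi*r^4)
Q = 182 mL/min = 3.03333e-06 m^3/s
dP = 301.731 Pa = 301.731 / 133.322 mmHg = 2.263 mmHg


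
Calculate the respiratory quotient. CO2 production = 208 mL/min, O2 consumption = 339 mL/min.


RQ = VCO2 / VO2
RQ = 208 / 339
RQ = 0.6136


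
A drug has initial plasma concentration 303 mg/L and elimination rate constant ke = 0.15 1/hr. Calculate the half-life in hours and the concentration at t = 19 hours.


t_half = ln(2) / ke = 0.693147 / 0.15 = 4.621 hr
C(t) = C0 * exp(-ke*t) = 303 * exp(-0.15*19)
C(19) = 17.53 mg/L


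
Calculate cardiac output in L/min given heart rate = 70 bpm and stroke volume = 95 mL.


CO = HR * SV
CO = 70 * 95 / 1000
CO = 6.65 L/min


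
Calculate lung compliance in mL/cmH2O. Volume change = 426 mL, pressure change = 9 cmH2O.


C = dV / dP
C = 426 / 9
C = 47.33 mL/cmH2O


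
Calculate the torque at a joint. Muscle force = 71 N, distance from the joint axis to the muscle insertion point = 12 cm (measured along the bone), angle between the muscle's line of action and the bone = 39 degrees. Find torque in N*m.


Torque = F * d * sin(theta)   (moment arm = d*sin(theta))
d = 12 cm = 0.12 m
Torque = 71 * 0.12 * sin(39)
Torque = 5.362 N*m


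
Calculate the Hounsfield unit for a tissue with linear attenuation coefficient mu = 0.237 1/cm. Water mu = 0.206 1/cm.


HU = ((mu_tissue - mu_water) / mu_water) * 1000
HU = ((0.237 - 0.206) / 0.206) * 1000
HU = 150.5


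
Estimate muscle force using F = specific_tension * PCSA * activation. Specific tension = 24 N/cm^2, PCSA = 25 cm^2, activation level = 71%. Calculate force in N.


F = sigma * PCSA * activation
F = 24 * 25 * 0.71
F = 426 N


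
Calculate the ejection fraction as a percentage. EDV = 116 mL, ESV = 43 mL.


SV = EDV - ESV = 116 - 43 = 73 mL
EF = SV/EDV * 100 = 73/116 * 100
EF = 62.93%


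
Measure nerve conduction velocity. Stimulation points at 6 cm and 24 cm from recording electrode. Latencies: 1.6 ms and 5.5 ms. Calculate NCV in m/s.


Distance = (24 - 6) / 100 = 0.18 m
dt = (5.5 - 1.6) / 1000 = 0.0039 s
NCV = dist / dt = 46.15 m/s


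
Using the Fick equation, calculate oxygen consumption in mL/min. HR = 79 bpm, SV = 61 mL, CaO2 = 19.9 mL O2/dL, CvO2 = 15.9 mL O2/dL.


CO = HR*SV = 79*61/1000 = 4.819 L/min
a-v O2 diff = 19.9 - 15.9 = 4 mL/dL
VO2 = CO * (CaO2-CvO2) * 10 dL/L
VO2 = 4.819 * 4 * 10
VO2 = 192.8 mL/min


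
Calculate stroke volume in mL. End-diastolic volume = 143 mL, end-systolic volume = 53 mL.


SV = EDV - ESV
SV = 143 - 53
SV = 90 mL


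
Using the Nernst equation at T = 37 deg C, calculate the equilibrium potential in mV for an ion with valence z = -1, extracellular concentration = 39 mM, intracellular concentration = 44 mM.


E = (RT/(zF)) * ln(C_out/C_in)
T = 37 + 273.15 = 310.15 K
E = (8.314 * 310.15 / (-1 * 96485)) * ln(39/44)
E = 3.224 mV


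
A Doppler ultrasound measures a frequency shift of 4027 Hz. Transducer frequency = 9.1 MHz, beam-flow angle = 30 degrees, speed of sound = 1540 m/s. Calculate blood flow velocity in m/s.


v = fd * c / (2 * f0 * cos(theta))
v = 4027 * 1540 / (2 * 9.1000e+06 * cos(30))
v = 0.3935 m/s


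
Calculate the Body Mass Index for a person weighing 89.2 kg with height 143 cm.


BMI = weight / height^2
height = 143 cm = 1.43 m
BMI = 89.2 / 1.43^2
BMI = 43.62 kg/m^2


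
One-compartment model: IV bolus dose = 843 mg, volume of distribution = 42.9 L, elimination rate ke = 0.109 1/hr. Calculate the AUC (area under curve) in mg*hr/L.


C0 = Dose/Vd = 843/42.9 = 19.6503 mg/L
AUC = C0/ke = 19.6503/0.109
AUC = 180.3 mg*hr/L


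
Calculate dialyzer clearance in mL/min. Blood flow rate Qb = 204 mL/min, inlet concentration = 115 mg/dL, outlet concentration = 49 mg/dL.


K = Qb * (Cb_in - Cb_out) / Cb_in
K = 204 * (115 - 49) / 115
K = 117.1 mL/min


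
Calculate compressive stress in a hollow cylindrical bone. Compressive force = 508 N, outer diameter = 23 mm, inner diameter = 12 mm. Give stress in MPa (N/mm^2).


A = pi*(r_o^2 - r_i^2)
r_o = 11.5 mm, r_i = 6 mm
A = 302.378 mm^2
sigma = F/A = 508 / 302.378
sigma = 1.68 MPa


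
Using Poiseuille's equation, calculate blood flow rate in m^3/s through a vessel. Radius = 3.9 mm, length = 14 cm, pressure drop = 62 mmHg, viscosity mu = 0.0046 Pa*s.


Q = pi*r^4*dP / (8*mu*L)
r = 0.0039 m, L = 0.14 m
dP = 62 mmHg = 8265.964 Pa
Q = 0.001166 m^3/s


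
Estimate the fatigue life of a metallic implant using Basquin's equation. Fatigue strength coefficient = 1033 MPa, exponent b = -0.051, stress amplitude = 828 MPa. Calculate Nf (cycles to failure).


sigma_a = sigma_f' * (2Nf)^b
2Nf = (sigma_a/sigma_f')^(1/b)
2Nf = (828/1033)^(1/-0.051)
2Nf = 76.511231
Nf = 38.26


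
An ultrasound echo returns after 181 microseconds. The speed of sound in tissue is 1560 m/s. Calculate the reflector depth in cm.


depth = c * t / 2
t = 181 us = 1.8100e-04 s
depth = 1560 * 1.8100e-04 / 2
depth = 0.14118 m = 14.118 cm


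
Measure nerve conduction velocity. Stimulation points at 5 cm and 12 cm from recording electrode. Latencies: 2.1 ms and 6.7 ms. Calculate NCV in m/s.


Distance = (12 - 5) / 100 = 0.07 m
dt = (6.7 - 2.1) / 1000 = 0.0046 s
NCV = dist / dt = 15.22 m/s


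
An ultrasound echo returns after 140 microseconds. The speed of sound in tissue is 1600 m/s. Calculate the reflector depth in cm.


depth = c * t / 2
t = 140 us = 1.4000e-04 s
depth = 1600 * 1.4000e-04 / 2
depth = 0.112 m = 11.2 cm


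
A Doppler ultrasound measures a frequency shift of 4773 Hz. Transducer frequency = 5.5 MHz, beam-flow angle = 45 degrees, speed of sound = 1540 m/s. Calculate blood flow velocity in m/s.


v = fd * c / (2 * f0 * cos(theta))
v = 4773 * 1540 / (2 * 5.5000e+06 * cos(45))
v = 0.945 m/s
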